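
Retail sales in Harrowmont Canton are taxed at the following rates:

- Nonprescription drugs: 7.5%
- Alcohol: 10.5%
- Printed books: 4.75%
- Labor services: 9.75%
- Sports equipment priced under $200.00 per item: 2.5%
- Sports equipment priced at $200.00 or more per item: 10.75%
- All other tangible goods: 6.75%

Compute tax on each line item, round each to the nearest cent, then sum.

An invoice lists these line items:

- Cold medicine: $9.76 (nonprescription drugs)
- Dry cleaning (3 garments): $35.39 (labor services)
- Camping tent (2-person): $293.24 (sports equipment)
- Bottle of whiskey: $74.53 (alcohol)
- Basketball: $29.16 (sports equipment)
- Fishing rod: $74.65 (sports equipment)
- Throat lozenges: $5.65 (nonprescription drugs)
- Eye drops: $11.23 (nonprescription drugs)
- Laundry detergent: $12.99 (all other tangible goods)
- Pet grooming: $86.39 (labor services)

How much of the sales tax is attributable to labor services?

Dry cleaning (3 garments) $35.39: labor services → 9.75% → $3.45
Pet grooming $86.39: labor services → 9.75% → $8.42
Tax on labor services = $3.45 + $8.42 = $11.87

$11.87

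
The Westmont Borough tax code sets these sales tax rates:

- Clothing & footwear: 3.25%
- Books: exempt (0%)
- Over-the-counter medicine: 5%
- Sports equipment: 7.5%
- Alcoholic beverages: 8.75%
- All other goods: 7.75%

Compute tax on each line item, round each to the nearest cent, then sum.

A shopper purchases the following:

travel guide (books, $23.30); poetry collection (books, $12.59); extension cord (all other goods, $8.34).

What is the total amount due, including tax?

Travel guide $23.30: books → 0% → $0.00
Poetry collection $12.59: books → 0% → $0.00
Extension cord $8.34: all other goods → 7.75% → $0.65
Subtotal = $44.23; tax = $0.65; total due = $44.88

$44.88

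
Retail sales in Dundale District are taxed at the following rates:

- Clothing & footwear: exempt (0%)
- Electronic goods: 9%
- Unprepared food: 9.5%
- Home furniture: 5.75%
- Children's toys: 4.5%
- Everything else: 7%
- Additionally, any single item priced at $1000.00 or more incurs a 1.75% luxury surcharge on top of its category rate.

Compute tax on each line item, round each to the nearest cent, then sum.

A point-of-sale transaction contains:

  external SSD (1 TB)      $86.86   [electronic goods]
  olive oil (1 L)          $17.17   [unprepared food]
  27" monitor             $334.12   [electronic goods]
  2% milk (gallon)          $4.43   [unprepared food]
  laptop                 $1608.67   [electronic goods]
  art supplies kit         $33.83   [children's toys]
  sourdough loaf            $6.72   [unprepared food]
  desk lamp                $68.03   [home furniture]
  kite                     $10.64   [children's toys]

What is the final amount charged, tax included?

External SSD (1 TB) $86.86: electronic goods → 9% → $7.82
Olive oil (1 L) $17.17: unprepared food → 9.5% → $1.63
27" monitor $334.12: electronic goods → 9% → $30.07
2% milk (gallon) $4.43: unprepared food → 9.5% → $0.42
Laptop $1608.67: electronic goods → 9% + 1.75% surcharge = 10.75% → $172.93
Art supplies kit $33.83: children's toys → 4.5% → $1.52
Sourdough loaf $6.72: unprepared food → 9.5% → $0.64
Desk lamp $68.03: home furniture → 5.75% → $3.91
Kite $10.64: children's toys → 4.5% → $0.48
Subtotal = $2170.47; tax = $219.42; total due = $2389.89

$2389.89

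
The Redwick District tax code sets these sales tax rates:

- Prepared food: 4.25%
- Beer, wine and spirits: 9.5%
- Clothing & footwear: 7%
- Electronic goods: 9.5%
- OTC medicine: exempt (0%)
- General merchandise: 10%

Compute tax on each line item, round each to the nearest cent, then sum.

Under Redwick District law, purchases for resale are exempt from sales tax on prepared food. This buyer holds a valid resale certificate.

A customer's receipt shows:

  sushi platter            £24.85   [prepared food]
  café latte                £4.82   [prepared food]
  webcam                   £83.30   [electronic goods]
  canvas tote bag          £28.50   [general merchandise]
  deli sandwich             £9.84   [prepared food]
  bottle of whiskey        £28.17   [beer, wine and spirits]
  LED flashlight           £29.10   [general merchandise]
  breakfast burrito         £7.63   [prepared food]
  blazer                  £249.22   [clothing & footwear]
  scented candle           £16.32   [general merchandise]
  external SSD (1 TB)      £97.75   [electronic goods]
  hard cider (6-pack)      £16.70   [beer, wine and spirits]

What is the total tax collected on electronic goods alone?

£17.20

Webcam £83.30: electronic goods → 9.5% → £7.91
External SSD (1 TB) £97.75: electronic goods → 9.5% → £9.29
Tax on electronic goods = £7.91 + £9.29 = £17.20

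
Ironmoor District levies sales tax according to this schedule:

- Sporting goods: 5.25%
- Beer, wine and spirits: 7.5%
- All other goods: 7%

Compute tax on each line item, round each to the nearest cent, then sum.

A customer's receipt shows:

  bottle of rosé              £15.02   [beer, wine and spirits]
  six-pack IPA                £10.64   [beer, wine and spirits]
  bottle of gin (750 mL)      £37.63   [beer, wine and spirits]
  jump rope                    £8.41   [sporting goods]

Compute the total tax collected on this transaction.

£5.19

Bottle of rosé £15.02: beer, wine and spirits → 7.5% → £1.13
Six-pack IPA £10.64: beer, wine and spirits → 7.5% → £0.80
Bottle of gin (750 mL) £37.63: beer, wine and spirits → 7.5% → £2.82
Jump rope £8.41: sporting goods → 5.25% → £0.44
Total tax = £1.13 + £0.80 + £2.82 + £0.44 = £5.19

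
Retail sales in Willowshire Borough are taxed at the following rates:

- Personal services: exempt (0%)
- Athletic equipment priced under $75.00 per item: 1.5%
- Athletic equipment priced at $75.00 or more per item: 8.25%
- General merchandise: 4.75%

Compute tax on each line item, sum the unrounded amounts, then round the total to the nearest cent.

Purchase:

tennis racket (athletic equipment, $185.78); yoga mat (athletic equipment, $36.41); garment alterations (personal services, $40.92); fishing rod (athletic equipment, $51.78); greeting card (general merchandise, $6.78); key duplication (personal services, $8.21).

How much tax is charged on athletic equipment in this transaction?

$16.65

Tennis racket $185.78: athletic equipment, $75.00 or more → 8.25% → $15.32685
Yoga mat $36.41: athletic equipment, under $75.00 → 1.5% → $0.54615
Fishing rod $51.78: athletic equipment, under $75.00 → 1.5% → $0.7767
Tax on athletic equipment: unrounded sum = $16.6497 → $16.65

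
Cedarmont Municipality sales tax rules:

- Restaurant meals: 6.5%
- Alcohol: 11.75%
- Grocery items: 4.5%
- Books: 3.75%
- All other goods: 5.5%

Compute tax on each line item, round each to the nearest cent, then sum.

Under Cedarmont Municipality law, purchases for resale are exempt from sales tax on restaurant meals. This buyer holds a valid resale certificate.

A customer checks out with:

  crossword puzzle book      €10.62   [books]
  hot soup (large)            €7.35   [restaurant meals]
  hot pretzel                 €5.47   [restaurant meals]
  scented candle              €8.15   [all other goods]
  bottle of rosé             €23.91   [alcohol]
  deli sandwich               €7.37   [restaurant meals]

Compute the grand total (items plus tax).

Crossword puzzle book €10.62: books → 3.75% → €0.40
Hot soup (large) €7.35: restaurant meals, buyer-exempt → 0% → €0.00
Hot pretzel €5.47: restaurant meals, buyer-exempt → 0% → €0.00
Scented candle €8.15: all other goods → 5.5% → €0.45
Bottle of rosé €23.91: alcohol → 11.75% → €2.81
Deli sandwich €7.37: restaurant meals, buyer-exempt → 0% → €0.00
Subtotal = €62.87; tax = €3.66; total due = €66.53

€66.53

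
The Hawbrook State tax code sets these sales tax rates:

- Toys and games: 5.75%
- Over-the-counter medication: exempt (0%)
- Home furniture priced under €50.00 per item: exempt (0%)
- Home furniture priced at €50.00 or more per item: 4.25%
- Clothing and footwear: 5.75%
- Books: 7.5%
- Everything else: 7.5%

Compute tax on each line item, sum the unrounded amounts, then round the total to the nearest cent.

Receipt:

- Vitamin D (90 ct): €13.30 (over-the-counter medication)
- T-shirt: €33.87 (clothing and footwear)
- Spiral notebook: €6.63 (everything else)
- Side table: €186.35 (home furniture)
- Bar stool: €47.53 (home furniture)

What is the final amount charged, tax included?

Vitamin D (90 ct) €13.30: over-the-counter medication → 0% → €0.00
T-shirt €33.87: clothing and footwear → 5.75% → €1.947525
Spiral notebook €6.63: everything else → 7.5% → €0.49725
Side table €186.35: home furniture, €50.00 or more → 4.25% → €7.919875
Bar stool €47.53: home furniture, under €50.00 → 0% → €0.00
Subtotal = €287.68; unrounded tax = €10.36465 → €10.36; total due = €298.04

€298.04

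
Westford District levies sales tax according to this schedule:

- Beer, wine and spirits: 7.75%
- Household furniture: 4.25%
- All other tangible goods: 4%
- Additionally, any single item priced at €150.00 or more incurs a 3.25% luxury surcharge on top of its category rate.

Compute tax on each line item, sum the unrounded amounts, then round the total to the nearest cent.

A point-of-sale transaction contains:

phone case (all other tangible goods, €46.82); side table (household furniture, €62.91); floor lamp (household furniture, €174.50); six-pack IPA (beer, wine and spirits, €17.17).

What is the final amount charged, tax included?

Phone case €46.82: all other tangible goods → 4% → €1.8728
Side table €62.91: household furniture → 4.25% → €2.673675
Floor lamp €174.50: household furniture → 4.25% + 3.25% surcharge = 7.5% → €13.0875
Six-pack IPA €17.17: beer, wine and spirits → 7.75% → €1.330675
Subtotal = €301.40; unrounded tax = €18.96465 → €18.96; total due = €320.36

€320.36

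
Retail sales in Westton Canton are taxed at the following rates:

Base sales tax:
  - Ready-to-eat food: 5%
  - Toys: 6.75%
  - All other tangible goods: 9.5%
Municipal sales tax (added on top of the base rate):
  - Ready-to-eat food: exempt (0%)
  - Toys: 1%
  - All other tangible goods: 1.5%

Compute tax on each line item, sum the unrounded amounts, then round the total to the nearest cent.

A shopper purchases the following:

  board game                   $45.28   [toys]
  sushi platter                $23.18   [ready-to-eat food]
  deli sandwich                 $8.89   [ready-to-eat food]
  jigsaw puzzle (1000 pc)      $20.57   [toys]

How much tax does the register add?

$6.71

Board game $45.28: toys → 6.75% + 1% municipal = 7.75% → $3.5092
Sushi platter $23.18: ready-to-eat food → 5% + 0% municipal = 5% → $1.159
Deli sandwich $8.89: ready-to-eat food → 5% + 0% municipal = 5% → $0.4445
Jigsaw puzzle (1000 pc) $20.57: toys → 6.75% + 1% municipal = 7.75% → $1.594175
Unrounded tax sum = $6.706875 → $6.71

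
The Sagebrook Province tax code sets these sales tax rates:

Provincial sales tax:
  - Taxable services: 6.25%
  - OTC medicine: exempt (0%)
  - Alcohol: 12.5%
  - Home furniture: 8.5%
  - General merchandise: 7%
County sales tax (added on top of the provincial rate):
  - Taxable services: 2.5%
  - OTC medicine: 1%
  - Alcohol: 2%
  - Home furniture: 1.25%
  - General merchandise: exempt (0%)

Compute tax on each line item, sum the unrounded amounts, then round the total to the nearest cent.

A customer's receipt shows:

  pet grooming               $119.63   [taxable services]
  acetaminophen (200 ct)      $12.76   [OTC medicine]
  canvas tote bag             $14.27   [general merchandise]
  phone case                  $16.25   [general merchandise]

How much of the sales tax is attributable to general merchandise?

Canvas tote bag $14.27: general merchandise → 7% + 0% county = 7% → $0.9989
Phone case $16.25: general merchandise → 7% + 0% county = 7% → $1.1375
Tax on general merchandise: unrounded sum = $2.1364 → $2.14

$2.14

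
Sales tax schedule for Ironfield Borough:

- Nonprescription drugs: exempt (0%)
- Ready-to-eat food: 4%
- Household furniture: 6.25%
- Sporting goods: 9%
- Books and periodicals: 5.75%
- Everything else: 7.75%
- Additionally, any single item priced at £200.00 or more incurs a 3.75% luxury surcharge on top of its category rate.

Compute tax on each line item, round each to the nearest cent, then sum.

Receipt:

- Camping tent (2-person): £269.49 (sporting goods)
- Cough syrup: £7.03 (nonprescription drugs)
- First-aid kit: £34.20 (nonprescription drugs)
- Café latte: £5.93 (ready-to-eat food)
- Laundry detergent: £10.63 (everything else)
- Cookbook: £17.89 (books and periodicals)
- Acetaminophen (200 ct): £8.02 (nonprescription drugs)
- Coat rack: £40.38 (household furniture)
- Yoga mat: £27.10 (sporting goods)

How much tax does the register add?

Camping tent (2-person) £269.49: sporting goods → 9% + 3.75% surcharge = 12.75% → £34.36
Cough syrup £7.03: nonprescription drugs → 0% → £0.00
First-aid kit £34.20: nonprescription drugs → 0% → £0.00
Café latte £5.93: ready-to-eat food → 4% → £0.24
Laundry detergent £10.63: everything else → 7.75% → £0.82
Cookbook £17.89: books and periodicals → 5.75% → £1.03
Acetaminophen (200 ct) £8.02: nonprescription drugs → 0% → £0.00
Coat rack £40.38: household furniture → 6.25% → £2.52
Yoga mat £27.10: sporting goods → 9% → £2.44
Total tax = £34.36 + £0.24 + £0.82 + £1.03 + £2.52 + £2.44 = £41.41

£41.41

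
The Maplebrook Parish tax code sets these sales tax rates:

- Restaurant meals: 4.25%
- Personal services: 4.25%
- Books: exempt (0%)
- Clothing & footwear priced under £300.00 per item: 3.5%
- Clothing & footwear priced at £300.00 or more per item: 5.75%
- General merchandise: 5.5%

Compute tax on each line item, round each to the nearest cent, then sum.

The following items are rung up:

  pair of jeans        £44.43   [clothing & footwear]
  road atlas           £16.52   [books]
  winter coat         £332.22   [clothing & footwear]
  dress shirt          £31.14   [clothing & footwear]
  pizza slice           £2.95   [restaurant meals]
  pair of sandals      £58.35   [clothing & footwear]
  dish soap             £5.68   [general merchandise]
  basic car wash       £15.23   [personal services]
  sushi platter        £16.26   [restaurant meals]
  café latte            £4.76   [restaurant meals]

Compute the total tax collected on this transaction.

£25.77

Pair of jeans £44.43: clothing & footwear, under £300.00 → 3.5% → £1.56
Road atlas £16.52: books → 0% → £0.00
Winter coat £332.22: clothing & footwear, £300.00 or more → 5.75% → £19.10
Dress shirt £31.14: clothing & footwear, under £300.00 → 3.5% → £1.09
Pizza slice £2.95: restaurant meals → 4.25% → £0.13
Pair of sandals £58.35: clothing & footwear, under £300.00 → 3.5% → £2.04
Dish soap £5.68: general merchandise → 5.5% → £0.31
Basic car wash £15.23: personal services → 4.25% → £0.65
Sushi platter £16.26: restaurant meals → 4.25% → £0.69
Café latte £4.76: restaurant meals → 4.25% → £0.20
Total tax = £1.56 + £19.10 + £1.09 + £0.13 + £2.04 + £0.31 + £0.65 + £0.69 + £0.20 = £25.77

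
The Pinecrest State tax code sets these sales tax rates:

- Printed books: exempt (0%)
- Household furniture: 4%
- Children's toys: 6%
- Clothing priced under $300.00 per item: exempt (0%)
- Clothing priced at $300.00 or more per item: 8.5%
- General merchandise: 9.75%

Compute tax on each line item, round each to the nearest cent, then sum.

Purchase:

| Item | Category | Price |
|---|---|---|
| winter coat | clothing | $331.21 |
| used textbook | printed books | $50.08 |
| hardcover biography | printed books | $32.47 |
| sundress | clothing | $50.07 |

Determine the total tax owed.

$28.15

Winter coat $331.21: clothing, $300.00 or more → 8.5% → $28.15
Used textbook $50.08: printed books → 0% → $0.00
Hardcover biography $32.47: printed books → 0% → $0.00
Sundress $50.07: clothing, under $300.00 → 0% → $0.00
Total tax = $28.15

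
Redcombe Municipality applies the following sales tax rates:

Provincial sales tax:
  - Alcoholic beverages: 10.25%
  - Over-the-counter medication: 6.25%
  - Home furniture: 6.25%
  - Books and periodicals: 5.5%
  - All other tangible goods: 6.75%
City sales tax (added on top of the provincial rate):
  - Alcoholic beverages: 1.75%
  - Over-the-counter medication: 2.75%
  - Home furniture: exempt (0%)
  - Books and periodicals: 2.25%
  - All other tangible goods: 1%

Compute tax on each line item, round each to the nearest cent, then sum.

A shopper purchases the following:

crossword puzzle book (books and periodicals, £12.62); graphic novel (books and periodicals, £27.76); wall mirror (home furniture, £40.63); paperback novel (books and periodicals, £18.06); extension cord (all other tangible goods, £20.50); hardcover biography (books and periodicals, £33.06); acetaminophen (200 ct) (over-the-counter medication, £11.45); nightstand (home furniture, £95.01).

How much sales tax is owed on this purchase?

£18.19

Crossword puzzle book £12.62: books and periodicals → 5.5% + 2.25% city = 7.75% → £0.98
Graphic novel £27.76: books and periodicals → 5.5% + 2.25% city = 7.75% → £2.15
Wall mirror £40.63: home furniture → 6.25% + 0% city = 6.25% → £2.54
Paperback novel £18.06: books and periodicals → 5.5% + 2.25% city = 7.75% → £1.40
Extension cord £20.50: all other tangible goods → 6.75% + 1% city = 7.75% → £1.59
Hardcover biography £33.06: books and periodicals → 5.5% + 2.25% city = 7.75% → £2.56
Acetaminophen (200 ct) £11.45: over-the-counter medication → 6.25% + 2.75% city = 9% → £1.03
Nightstand £95.01: home furniture → 6.25% + 0% city = 6.25% → £5.94
Total tax = £0.98 + £2.15 + £2.54 + £1.40 + £1.59 + £2.56 + £1.03 + £5.94 = £18.19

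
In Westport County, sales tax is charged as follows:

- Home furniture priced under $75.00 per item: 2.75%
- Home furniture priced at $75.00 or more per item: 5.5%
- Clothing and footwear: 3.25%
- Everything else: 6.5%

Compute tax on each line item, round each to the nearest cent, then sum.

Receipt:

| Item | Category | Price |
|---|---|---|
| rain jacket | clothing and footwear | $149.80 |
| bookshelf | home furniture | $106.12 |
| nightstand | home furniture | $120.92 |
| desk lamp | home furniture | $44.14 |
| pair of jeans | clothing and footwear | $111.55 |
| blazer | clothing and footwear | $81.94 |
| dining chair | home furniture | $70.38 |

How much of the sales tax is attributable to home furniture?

Bookshelf $106.12: home furniture, $75.00 or more → 5.5% → $5.84
Nightstand $120.92: home furniture, $75.00 or more → 5.5% → $6.65
Desk lamp $44.14: home furniture, under $75.00 → 2.75% → $1.21
Dining chair $70.38: home furniture, under $75.00 → 2.75% → $1.94
Tax on home furniture = $5.84 + $6.65 + $1.21 + $1.94 = $15.64

$15.64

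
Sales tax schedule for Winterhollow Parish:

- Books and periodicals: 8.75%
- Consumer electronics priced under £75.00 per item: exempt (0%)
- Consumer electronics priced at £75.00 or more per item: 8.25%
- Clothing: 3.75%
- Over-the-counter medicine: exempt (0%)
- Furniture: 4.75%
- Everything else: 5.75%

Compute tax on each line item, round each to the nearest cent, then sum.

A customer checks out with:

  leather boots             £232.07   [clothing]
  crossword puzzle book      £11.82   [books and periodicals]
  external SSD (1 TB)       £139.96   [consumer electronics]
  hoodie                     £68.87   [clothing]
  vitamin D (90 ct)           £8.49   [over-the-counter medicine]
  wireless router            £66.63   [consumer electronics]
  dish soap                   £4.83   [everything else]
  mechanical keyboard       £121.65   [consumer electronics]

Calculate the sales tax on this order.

£34.18

Leather boots £232.07: clothing → 3.75% → £8.70
Crossword puzzle book £11.82: books and periodicals → 8.75% → £1.03
External SSD (1 TB) £139.96: consumer electronics, £75.00 or more → 8.25% → £11.55
Hoodie £68.87: clothing → 3.75% → £2.58
Vitamin D (90 ct) £8.49: over-the-counter medicine → 0% → £0.00
Wireless router £66.63: consumer electronics, under £75.00 → 0% → £0.00
Dish soap £4.83: everything else → 5.75% → £0.28
Mechanical keyboard £121.65: consumer electronics, £75.00 or more → 8.25% → £10.04
Total tax = £8.70 + £1.03 + £11.55 + £2.58 + £0.28 + £10.04 = £34.18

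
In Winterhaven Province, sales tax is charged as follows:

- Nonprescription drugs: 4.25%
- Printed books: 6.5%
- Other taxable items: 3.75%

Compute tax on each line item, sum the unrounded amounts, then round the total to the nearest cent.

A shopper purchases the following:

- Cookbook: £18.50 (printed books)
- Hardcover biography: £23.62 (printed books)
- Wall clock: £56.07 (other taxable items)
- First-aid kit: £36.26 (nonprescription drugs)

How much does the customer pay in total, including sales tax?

£140.83

Cookbook £18.50: printed books → 6.5% → £1.2025
Hardcover biography £23.62: printed books → 6.5% → £1.5353
Wall clock £56.07: other taxable items → 3.75% → £2.102625
First-aid kit £36.26: nonprescription drugs → 4.25% → £1.54105
Subtotal = £134.45; unrounded tax = £6.381475 → £6.38; total due = £140.83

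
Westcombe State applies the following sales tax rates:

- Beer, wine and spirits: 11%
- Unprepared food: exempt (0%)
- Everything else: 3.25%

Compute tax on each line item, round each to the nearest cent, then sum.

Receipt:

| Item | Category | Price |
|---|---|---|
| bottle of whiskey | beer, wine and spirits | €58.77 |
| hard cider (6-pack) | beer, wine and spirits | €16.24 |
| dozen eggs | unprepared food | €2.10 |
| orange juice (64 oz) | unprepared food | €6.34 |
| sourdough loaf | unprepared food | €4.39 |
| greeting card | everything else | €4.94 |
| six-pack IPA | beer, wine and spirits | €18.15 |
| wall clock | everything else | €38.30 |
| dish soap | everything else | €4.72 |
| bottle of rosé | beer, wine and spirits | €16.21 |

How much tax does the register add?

Bottle of whiskey €58.77: beer, wine and spirits → 11% → €6.46
Hard cider (6-pack) €16.24: beer, wine and spirits → 11% → €1.79
Dozen eggs €2.10: unprepared food → 0% → €0.00
Orange juice (64 oz) €6.34: unprepared food → 0% → €0.00
Sourdough loaf €4.39: unprepared food → 0% → €0.00
Greeting card €4.94: everything else → 3.25% → €0.16
Six-pack IPA €18.15: beer, wine and spirits → 11% → €2.00
Wall clock €38.30: everything else → 3.25% → €1.24
Dish soap €4.72: everything else → 3.25% → €0.15
Bottle of rosé €16.21: beer, wine and spirits → 11% → €1.78
Total tax = €6.46 + €1.79 + €0.16 + €2.00 + €1.24 + €0.15 + €1.78 = €13.58

€13.58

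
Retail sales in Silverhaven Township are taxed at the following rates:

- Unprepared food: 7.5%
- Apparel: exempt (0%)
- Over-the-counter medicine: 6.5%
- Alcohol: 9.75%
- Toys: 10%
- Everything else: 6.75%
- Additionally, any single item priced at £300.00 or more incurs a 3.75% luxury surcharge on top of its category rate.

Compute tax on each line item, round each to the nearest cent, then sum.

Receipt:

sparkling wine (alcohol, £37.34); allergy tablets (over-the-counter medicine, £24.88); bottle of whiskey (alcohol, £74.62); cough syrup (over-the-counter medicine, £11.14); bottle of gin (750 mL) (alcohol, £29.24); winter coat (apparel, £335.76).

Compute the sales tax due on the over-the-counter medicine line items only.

Allergy tablets £24.88: over-the-counter medicine → 6.5% → £1.62
Cough syrup £11.14: over-the-counter medicine → 6.5% → £0.72
Tax on over-the-counter medicine = £1.62 + £0.72 = £2.34

£2.34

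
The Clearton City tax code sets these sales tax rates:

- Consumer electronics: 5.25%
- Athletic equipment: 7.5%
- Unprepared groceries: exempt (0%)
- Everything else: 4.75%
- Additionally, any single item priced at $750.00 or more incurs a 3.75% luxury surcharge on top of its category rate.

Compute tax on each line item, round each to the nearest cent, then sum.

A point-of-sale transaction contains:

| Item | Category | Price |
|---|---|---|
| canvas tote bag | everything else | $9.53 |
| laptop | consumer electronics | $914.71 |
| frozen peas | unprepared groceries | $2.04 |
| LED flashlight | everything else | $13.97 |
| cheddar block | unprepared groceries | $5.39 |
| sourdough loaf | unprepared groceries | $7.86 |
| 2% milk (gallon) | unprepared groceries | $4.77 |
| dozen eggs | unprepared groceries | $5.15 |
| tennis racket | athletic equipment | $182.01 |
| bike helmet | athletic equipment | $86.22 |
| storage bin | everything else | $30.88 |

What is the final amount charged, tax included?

$1367.55

Canvas tote bag $9.53: everything else → 4.75% → $0.45
Laptop $914.71: consumer electronics → 5.25% + 3.75% surcharge = 9% → $82.32
Frozen peas $2.04: unprepared groceries → 0% → $0.00
LED flashlight $13.97: everything else → 4.75% → $0.66
Cheddar block $5.39: unprepared groceries → 0% → $0.00
Sourdough loaf $7.86: unprepared groceries → 0% → $0.00
2% milk (gallon) $4.77: unprepared groceries → 0% → $0.00
Dozen eggs $5.15: unprepared groceries → 0% → $0.00
Tennis racket $182.01: athletic equipment → 7.5% → $13.65
Bike helmet $86.22: athletic equipment → 7.5% → $6.47
Storage bin $30.88: everything else → 4.75% → $1.47
Subtotal = $1262.53; tax = $105.02; total due = $1367.55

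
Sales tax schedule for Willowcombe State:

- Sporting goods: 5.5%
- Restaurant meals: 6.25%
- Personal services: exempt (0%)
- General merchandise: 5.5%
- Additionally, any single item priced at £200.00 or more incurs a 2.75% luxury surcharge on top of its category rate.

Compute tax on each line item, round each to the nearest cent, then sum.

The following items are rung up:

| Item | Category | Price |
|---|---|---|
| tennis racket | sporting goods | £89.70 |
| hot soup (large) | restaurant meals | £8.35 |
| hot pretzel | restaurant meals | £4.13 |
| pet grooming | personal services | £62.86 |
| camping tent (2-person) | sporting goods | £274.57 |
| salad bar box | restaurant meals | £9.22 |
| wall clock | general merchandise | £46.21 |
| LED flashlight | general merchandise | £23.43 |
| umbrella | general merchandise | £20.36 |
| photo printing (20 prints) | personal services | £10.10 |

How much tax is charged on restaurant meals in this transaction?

£1.36

Hot soup (large) £8.35: restaurant meals → 6.25% → £0.52
Hot pretzel £4.13: restaurant meals → 6.25% → £0.26
Salad bar box £9.22: restaurant meals → 6.25% → £0.58
Tax on restaurant meals = £0.52 + £0.26 + £0.58 = £1.36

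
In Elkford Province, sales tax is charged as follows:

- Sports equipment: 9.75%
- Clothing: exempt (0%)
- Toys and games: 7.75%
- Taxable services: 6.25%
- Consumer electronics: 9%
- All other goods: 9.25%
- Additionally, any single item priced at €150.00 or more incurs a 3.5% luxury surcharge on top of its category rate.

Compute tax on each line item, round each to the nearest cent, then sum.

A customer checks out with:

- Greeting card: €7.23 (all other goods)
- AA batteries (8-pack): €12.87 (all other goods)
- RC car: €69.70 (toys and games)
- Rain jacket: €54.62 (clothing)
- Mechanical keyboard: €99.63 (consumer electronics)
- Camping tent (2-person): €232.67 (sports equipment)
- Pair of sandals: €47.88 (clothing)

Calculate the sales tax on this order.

€47.06

Greeting card €7.23: all other goods → 9.25% → €0.67
AA batteries (8-pack) €12.87: all other goods → 9.25% → €1.19
RC car €69.70: toys and games → 7.75% → €5.40
Rain jacket €54.62: clothing → 0% → €0.00
Mechanical keyboard €99.63: consumer electronics → 9% → €8.97
Camping tent (2-person) €232.67: sports equipment → 9.75% + 3.5% surcharge = 13.25% → €30.83
Pair of sandals €47.88: clothing → 0% → €0.00
Total tax = €0.67 + €1.19 + €5.40 + €8.97 + €30.83 = €47.06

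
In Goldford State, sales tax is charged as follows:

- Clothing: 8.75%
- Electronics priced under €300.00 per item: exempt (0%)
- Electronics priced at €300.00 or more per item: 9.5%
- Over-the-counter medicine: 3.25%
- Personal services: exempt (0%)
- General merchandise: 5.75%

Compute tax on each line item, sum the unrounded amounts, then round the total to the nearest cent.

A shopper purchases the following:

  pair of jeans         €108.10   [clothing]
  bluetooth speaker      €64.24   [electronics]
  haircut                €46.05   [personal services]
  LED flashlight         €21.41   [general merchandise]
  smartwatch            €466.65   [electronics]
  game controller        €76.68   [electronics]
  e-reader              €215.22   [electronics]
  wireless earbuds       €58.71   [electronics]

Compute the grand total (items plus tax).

€1112.08

Pair of jeans €108.10: clothing → 8.75% → €9.45875
Bluetooth speaker €64.24: electronics, under €300.00 → 0% → €0.00
Haircut €46.05: personal services → 0% → €0.00
LED flashlight €21.41: general merchandise → 5.75% → €1.231075
Smartwatch €466.65: electronics, €300.00 or more → 9.5% → €44.33175
Game controller €76.68: electronics, under €300.00 → 0% → €0.00
E-reader €215.22: electronics, under €300.00 → 0% → €0.00
Wireless earbuds €58.71: electronics, under €300.00 → 0% → €0.00
Subtotal = €1057.06; unrounded tax = €55.021575 → €55.02; total due = €1112.08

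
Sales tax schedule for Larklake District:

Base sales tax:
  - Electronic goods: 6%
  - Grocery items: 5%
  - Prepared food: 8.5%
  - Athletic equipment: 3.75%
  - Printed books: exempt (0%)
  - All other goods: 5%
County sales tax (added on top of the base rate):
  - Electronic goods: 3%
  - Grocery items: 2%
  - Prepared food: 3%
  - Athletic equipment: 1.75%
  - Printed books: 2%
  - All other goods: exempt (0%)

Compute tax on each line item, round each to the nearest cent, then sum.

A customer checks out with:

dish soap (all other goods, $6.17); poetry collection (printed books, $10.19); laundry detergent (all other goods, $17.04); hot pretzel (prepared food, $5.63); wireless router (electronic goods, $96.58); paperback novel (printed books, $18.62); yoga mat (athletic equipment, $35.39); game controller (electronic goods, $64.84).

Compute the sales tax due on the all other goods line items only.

Dish soap $6.17: all other goods → 5% + 0% county = 5% → $0.31
Laundry detergent $17.04: all other goods → 5% + 0% county = 5% → $0.85
Tax on all other goods = $0.31 + $0.85 = $1.16

$1.16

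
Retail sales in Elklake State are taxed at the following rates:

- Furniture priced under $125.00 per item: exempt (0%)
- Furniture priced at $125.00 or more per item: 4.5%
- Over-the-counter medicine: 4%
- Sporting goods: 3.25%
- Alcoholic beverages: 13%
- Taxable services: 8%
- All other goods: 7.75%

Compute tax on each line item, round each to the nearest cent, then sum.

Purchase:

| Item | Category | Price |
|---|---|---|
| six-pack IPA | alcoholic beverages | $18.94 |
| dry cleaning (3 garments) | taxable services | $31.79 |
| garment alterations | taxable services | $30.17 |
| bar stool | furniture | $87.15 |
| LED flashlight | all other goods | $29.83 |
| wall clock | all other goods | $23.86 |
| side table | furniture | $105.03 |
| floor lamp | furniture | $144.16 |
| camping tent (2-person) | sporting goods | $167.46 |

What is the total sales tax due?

$23.50

Six-pack IPA $18.94: alcoholic beverages → 13% → $2.46
Dry cleaning (3 garments) $31.79: taxable services → 8% → $2.54
Garment alterations $30.17: taxable services → 8% → $2.41
Bar stool $87.15: furniture, under $125.00 → 0% → $0.00
LED flashlight $29.83: all other goods → 7.75% → $2.31
Wall clock $23.86: all other goods → 7.75% → $1.85
Side table $105.03: furniture, under $125.00 → 0% → $0.00
Floor lamp $144.16: furniture, $125.00 or more → 4.5% → $6.49
Camping tent (2-person) $167.46: sporting goods → 3.25% → $5.44
Total tax = $2.46 + $2.54 + $2.41 + $2.31 + $1.85 + $6.49 + $5.44 = $23.50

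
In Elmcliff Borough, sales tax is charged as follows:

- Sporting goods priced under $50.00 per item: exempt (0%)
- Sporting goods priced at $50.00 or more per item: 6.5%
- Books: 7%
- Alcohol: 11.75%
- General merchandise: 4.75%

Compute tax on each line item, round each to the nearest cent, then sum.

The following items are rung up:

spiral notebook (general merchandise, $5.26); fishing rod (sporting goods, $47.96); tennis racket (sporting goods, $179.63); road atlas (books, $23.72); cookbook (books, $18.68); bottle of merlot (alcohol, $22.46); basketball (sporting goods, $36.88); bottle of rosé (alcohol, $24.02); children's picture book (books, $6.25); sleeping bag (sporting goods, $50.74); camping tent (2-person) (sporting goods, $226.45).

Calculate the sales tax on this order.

Spiral notebook $5.26: general merchandise → 4.75% → $0.25
Fishing rod $47.96: sporting goods, under $50.00 → 0% → $0.00
Tennis racket $179.63: sporting goods, $50.00 or more → 6.5% → $11.68
Road atlas $23.72: books → 7% → $1.66
Cookbook $18.68: books → 7% → $1.31
Bottle of merlot $22.46: alcohol → 11.75% → $2.64
Basketball $36.88: sporting goods, under $50.00 → 0% → $0.00
Bottle of rosé $24.02: alcohol → 11.75% → $2.82
Children's picture book $6.25: books → 7% → $0.44
Sleeping bag $50.74: sporting goods, $50.00 or more → 6.5% → $3.30
Camping tent (2-person) $226.45: sporting goods, $50.00 or more → 6.5% → $14.72
Total tax = $0.25 + $11.68 + $1.66 + $1.31 + $2.64 + $2.82 + $0.44 + $3.30 + $14.72 = $38.82

$38.82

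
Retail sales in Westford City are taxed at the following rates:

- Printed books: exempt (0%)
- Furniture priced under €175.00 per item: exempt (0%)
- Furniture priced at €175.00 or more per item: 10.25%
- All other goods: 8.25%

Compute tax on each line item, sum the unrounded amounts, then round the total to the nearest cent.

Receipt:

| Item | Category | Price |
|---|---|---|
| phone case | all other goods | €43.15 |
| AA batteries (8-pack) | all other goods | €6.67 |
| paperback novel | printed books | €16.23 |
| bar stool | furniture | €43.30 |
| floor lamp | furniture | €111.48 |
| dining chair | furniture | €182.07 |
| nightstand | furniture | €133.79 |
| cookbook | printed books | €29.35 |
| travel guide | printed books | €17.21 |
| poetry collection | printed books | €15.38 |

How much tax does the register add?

Phone case €43.15: all other goods → 8.25% → €3.559875
AA batteries (8-pack) €6.67: all other goods → 8.25% → €0.550275
Paperback novel €16.23: printed books → 0% → €0.00
Bar stool €43.30: furniture, under €175.00 → 0% → €0.00
Floor lamp €111.48: furniture, under €175.00 → 0% → €0.00
Dining chair €182.07: furniture, €175.00 or more → 10.25% → €18.662175
Nightstand €133.79: furniture, under €175.00 → 0% → €0.00
Cookbook €29.35: printed books → 0% → €0.00
Travel guide €17.21: printed books → 0% → €0.00
Poetry collection €15.38: printed books → 0% → €0.00
Unrounded tax sum = €22.772325 → €22.77

€22.77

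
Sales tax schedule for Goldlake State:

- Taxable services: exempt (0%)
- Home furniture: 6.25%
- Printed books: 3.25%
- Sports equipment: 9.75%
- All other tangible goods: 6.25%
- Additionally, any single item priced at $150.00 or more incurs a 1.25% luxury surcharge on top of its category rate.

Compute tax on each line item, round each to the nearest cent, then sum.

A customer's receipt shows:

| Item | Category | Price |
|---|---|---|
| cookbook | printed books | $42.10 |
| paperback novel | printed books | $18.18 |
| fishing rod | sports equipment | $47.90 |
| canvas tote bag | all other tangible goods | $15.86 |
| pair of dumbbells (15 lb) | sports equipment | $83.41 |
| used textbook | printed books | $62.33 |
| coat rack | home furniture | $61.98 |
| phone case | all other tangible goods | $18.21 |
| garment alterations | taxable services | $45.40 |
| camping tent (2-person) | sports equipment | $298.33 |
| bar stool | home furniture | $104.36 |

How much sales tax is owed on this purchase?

$62.13

Cookbook $42.10: printed books → 3.25% → $1.37
Paperback novel $18.18: printed books → 3.25% → $0.59
Fishing rod $47.90: sports equipment → 9.75% → $4.67
Canvas tote bag $15.86: all other tangible goods → 6.25% → $0.99
Pair of dumbbells (15 lb) $83.41: sports equipment → 9.75% → $8.13
Used textbook $62.33: printed books → 3.25% → $2.03
Coat rack $61.98: home furniture → 6.25% → $3.87
Phone case $18.21: all other tangible goods → 6.25% → $1.14
Garment alterations $45.40: taxable services → 0% → $0.00
Camping tent (2-person) $298.33: sports equipment → 9.75% + 1.25% surcharge = 11% → $32.82
Bar stool $104.36: home furniture → 6.25% → $6.52
Total tax = $1.37 + $0.59 + $4.67 + $0.99 + $8.13 + $2.03 + $3.87 + $1.14 + $32.82 + $6.52 = $62.13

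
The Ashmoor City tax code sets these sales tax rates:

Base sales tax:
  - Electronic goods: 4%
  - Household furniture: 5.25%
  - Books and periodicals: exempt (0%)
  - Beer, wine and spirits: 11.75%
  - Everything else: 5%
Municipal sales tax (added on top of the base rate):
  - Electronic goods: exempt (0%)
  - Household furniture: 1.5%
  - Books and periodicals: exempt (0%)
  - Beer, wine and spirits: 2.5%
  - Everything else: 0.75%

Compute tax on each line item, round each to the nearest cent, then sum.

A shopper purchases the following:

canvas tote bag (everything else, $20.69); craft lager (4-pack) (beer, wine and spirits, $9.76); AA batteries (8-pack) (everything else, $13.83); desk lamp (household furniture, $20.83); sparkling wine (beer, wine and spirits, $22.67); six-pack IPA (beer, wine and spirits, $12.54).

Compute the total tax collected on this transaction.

$9.81

Canvas tote bag $20.69: everything else → 5% + 0.75% municipal = 5.75% → $1.19
Craft lager (4-pack) $9.76: beer, wine and spirits → 11.75% + 2.5% municipal = 14.25% → $1.39
AA batteries (8-pack) $13.83: everything else → 5% + 0.75% municipal = 5.75% → $0.80
Desk lamp $20.83: household furniture → 5.25% + 1.5% municipal = 6.75% → $1.41
Sparkling wine $22.67: beer, wine and spirits → 11.75% + 2.5% municipal = 14.25% → $3.23
Six-pack IPA $12.54: beer, wine and spirits → 11.75% + 2.5% municipal = 14.25% → $1.79
Total tax = $1.19 + $1.39 + $0.80 + $1.41 + $3.23 + $1.79 = $9.81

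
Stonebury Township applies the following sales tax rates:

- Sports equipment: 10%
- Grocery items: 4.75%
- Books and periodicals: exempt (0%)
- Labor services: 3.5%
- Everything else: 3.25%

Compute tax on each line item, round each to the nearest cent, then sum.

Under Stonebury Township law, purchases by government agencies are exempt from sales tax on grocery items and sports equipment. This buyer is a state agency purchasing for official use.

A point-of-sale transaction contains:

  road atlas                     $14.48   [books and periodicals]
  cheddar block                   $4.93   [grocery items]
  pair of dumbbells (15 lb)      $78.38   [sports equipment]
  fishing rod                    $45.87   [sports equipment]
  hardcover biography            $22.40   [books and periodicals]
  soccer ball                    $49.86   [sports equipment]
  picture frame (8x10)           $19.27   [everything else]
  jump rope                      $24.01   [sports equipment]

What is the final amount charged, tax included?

Road atlas $14.48: books and periodicals → 0% → $0.00
Cheddar block $4.93: grocery items, buyer-exempt → 0% → $0.00
Pair of dumbbells (15 lb) $78.38: sports equipment, buyer-exempt → 0% → $0.00
Fishing rod $45.87: sports equipment, buyer-exempt → 0% → $0.00
Hardcover biography $22.40: books and periodicals → 0% → $0.00
Soccer ball $49.86: sports equipment, buyer-exempt → 0% → $0.00
Picture frame (8x10) $19.27: everything else → 3.25% → $0.63
Jump rope $24.01: sports equipment, buyer-exempt → 0% → $0.00
Subtotal = $259.20; tax = $0.63; total due = $259.83

$259.83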